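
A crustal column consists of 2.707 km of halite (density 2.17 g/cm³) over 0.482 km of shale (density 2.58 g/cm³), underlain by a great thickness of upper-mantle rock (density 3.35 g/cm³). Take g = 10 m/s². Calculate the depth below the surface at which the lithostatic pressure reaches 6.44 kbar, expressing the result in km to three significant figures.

Pressure at base of upper layers: 2170×10×2707 + 2580×10×482 = 7.118×10^7 Pa = 0.7118 kbar
Remaining pressure to be supplied by upper-mantle rock: 6.440×10^8 − 7.118×10^7 = 5.728×10^8 Pa
Additional depth in upper-mantle rock = 5.728×10^8 Pa / (3350 kg/m³ × 10 m/s²) = 17099 m
Total depth = 3189 m + 17099 m = 20288 m
= 20.288 km

20.3 km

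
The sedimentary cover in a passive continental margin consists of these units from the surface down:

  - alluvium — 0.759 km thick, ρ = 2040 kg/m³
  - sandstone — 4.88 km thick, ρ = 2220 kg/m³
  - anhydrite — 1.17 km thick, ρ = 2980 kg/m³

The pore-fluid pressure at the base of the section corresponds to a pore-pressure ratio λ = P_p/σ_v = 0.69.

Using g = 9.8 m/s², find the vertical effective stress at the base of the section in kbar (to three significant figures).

0.482 kbar

Overburden (lithostatic) stress σ_v:
alluvium: 2040 kg/m³ × 9.8 m/s² × 759 m = 1.517×10^7 Pa = 15.17 MPa
sandstone: 2220 kg/m³ × 9.8 m/s² × 4880 m = 1.062×10^8 Pa = 106.2 MPa
anhydrite: 2980 kg/m³ × 9.8 m/s² × 1170 m = 3.417×10^7 Pa = 34.17 MPa
Total = 15.17 + 106.2 + 34.17 = 155.51 MPa
Pore pressure P_p = λ·σ_v = 0.69 × 155.5 MPa = 107.3 MPa
Effective stress σ' = σ_v − P_p = 155.5 − 107.3 = 48.209 MPa = 0.48209 kbar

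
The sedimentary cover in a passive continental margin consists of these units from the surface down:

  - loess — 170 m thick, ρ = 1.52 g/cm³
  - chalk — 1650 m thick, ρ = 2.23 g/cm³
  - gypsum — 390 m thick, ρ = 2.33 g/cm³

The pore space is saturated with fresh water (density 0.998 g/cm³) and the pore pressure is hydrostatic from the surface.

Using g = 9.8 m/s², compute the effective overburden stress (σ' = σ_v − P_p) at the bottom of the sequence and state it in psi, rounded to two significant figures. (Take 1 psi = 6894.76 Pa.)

3800 psi

Overburden (lithostatic) stress σ_v:
loess: 1520 kg/m³ × 9.8 m/s² × 170 m = 2.532×10^6 Pa = 2.532 MPa
chalk: 2230 kg/m³ × 9.8 m/s² × 1650 m = 3.606×10^7 Pa = 36.06 MPa
gypsum: 2330 kg/m³ × 9.8 m/s² × 390 m = 8.905×10^6 Pa = 8.905 MPa
Total = 2.532 + 36.06 + 8.905 = 47.497 MPa
Pore pressure P_p = 998 kg/m³ × 9.8 m/s² × 2210 m = 2.161×10^7 Pa = 21.61 MPa
Effective stress σ' = σ_v − P_p = 47.50 − 21.61 = 25.882 MPa = 3753.9 psi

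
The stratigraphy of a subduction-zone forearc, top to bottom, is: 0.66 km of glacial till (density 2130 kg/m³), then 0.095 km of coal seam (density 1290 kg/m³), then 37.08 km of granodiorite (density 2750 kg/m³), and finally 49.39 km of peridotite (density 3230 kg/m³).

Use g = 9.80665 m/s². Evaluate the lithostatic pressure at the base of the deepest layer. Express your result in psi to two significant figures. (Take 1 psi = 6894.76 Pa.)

glacial till: 2130 kg/m³ × 9.80665 m/s² × 660 m = 1.379×10^7 Pa = 2000 psi
coal seam: 1290 kg/m³ × 9.80665 m/s² × 95 m = 1.202×10^6 Pa = 174.3 psi
granodiorite: 2750 kg/m³ × 9.80665 m/s² × 37080 m = 10.000×10^8 Pa = 1.450×10^5 psi
peridotite: 3230 kg/m³ × 9.80665 m/s² × 49390 m = 1.564×10^9 Pa = 2.269×10^5 psi
Total = 2000 + 174.3 + 1.450×10^5 + 2.269×10^5 = 3.7411×10^5 psi

370000 psi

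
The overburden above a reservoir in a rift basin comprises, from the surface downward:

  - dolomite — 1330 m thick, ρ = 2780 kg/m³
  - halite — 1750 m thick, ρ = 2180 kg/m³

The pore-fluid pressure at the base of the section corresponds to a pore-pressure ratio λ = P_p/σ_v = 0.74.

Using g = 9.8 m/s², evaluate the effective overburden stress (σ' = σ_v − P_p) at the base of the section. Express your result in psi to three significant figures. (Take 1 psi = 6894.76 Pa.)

Overburden (lithostatic) stress σ_v:
dolomite: 2780 kg/m³ × 9.8 m/s² × 1330 m = 3.623×10^7 Pa = 36.23 MPa
halite: 2180 kg/m³ × 9.8 m/s² × 1750 m = 3.739×10^7 Pa = 37.39 MPa
Total = 36.23 + 37.39 = 73.622 MPa
Pore pressure P_p = λ·σ_v = 0.74 × 73.62 MPa = 54.48 MPa
Effective stress σ' = σ_v − P_p = 73.62 − 54.48 = 19.142 MPa = 2776.3 psi

2780 psi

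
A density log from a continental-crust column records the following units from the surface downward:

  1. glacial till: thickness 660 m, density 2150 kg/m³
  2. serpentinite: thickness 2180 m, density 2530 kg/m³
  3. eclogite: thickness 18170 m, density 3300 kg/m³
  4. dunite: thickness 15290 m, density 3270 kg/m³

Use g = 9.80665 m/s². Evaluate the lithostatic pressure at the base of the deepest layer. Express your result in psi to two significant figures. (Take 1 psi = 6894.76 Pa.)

170000 psi

glacial till: 2150 kg/m³ × 9.80665 m/s² × 660 m = 1.392×10^7 Pa = 2018 psi
serpentinite: 2530 kg/m³ × 9.80665 m/s² × 2180 m = 5.409×10^7 Pa = 7845 psi
eclogite: 3300 kg/m³ × 9.80665 m/s² × 18170 m = 5.880×10^8 Pa = 85285 psi
dunite: 3270 kg/m³ × 9.80665 m/s² × 15290 m = 4.903×10^8 Pa = 71114 psi
Total = 2018 + 7845 + 85285 + 71114 = 1.6626×10^5 psi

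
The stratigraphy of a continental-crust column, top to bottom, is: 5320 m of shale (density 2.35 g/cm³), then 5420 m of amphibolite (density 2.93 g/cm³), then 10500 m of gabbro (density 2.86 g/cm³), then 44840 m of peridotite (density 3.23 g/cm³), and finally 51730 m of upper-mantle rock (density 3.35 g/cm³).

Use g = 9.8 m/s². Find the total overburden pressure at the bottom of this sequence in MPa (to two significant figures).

shale: 2350 kg/m³ × 9.8 m/s² × 5320 m = 1.225×10^8 Pa = 122.5 MPa
amphibolite: 2930 kg/m³ × 9.8 m/s² × 5420 m = 1.556×10^8 Pa = 155.6 MPa
gabbro: 2860 kg/m³ × 9.8 m/s² × 10500 m = 2.943×10^8 Pa = 294.3 MPa
peridotite: 3230 kg/m³ × 9.8 m/s² × 44840 m = 1.419×10^9 Pa = 1419 MPa
upper-mantle rock: 3350 kg/m³ × 9.8 m/s² × 51730 m = 1.698×10^9 Pa = 1698 MPa
Total = 122.5 + 155.6 + 294.3 + 1419 + 1698 = 3690.1 MPa

3700 MPa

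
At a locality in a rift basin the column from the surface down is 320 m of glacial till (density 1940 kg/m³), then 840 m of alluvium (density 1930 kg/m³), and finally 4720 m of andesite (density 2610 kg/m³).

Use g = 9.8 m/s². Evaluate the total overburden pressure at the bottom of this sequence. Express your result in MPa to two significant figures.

140 MPa

glacial till: 1940 kg/m³ × 9.8 m/s² × 320 m = 6.084×10^6 Pa = 6.084 MPa
alluvium: 1930 kg/m³ × 9.8 m/s² × 840 m = 1.589×10^7 Pa = 15.89 MPa
andesite: 2610 kg/m³ × 9.8 m/s² × 4720 m = 1.207×10^8 Pa = 120.7 MPa
Total = 6.084 + 15.89 + 120.7 = 142.70 MPa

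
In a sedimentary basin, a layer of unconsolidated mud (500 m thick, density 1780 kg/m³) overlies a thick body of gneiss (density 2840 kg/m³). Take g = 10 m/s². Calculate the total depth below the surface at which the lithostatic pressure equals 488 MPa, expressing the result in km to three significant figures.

17.4 km

Pressure at base of upper layers: 1780×10×500 = 8.900×10^6 Pa = 8.900 MPa
Remaining pressure to be supplied by gneiss: 4.880×10^8 − 8.900×10^6 = 4.791×10^8 Pa
Additional depth in gneiss = 4.791×10^8 Pa / (2840 kg/m³ × 10 m/s²) = 16870 m
Total depth = 500 m + 16870 m = 17370 m
= 17.370 km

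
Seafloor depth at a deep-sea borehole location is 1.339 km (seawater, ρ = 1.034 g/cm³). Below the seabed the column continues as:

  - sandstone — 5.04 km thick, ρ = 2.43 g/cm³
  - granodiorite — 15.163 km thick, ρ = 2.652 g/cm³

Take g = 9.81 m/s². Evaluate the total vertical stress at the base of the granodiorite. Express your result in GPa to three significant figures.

0.528 GPa

seawater: 1034 kg/m³ × 9.81 m/s² × 1339 m = 1.358×10^7 Pa = 0.01358 GPa
sandstone: 2430 kg/m³ × 9.81 m/s² × 5040 m = 1.201×10^8 Pa = 0.1201 GPa
granodiorite: 2652 kg/m³ × 9.81 m/s² × 15163 m = 3.945×10^8 Pa = 0.3945 GPa
Total = 0.01358 + 0.1201 + 0.3945 = 0.52821 GPa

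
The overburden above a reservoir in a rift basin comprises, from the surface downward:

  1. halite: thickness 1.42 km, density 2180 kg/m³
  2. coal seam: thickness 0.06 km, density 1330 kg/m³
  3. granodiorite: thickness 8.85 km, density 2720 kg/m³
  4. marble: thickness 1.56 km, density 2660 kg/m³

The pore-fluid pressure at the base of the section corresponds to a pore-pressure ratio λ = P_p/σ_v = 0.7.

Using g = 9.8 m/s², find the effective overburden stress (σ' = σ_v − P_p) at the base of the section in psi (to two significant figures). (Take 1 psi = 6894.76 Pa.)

Overburden (lithostatic) stress σ_v:
halite: 2180 kg/m³ × 9.8 m/s² × 1420 m = 3.034×10^7 Pa = 30.34 MPa
coal seam: 1330 kg/m³ × 9.8 m/s² × 60 m = 7.820×10^5 Pa = 0.7820 MPa
granodiorite: 2720 kg/m³ × 9.8 m/s² × 8850 m = 2.359×10^8 Pa = 235.9 MPa
marble: 2660 kg/m³ × 9.8 m/s² × 1560 m = 4.067×10^7 Pa = 40.67 MPa
Total = 30.34 + 0.7820 + 235.9 + 40.67 = 307.69 MPa
Pore pressure P_p = λ·σ_v = 0.7 × 307.7 MPa = 215.4 MPa
Effective stress σ' = σ_v − P_p = 307.7 − 215.4 = 92.307 MPa = 13388 psi

13000 psi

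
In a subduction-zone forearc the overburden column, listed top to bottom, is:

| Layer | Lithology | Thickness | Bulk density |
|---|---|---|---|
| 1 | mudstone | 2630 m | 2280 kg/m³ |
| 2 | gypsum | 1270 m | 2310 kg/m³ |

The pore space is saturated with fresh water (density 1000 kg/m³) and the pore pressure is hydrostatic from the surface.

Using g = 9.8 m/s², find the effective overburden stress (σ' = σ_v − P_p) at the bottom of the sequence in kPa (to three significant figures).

49300 kPa

Overburden (lithostatic) stress σ_v:
mudstone: 2280 kg/m³ × 9.8 m/s² × 2630 m = 5.876×10^7 Pa = 58.76 MPa
gypsum: 2310 kg/m³ × 9.8 m/s² × 1270 m = 2.875×10^7 Pa = 28.75 MPa
Total = 58.76 + 28.75 = 87.515 MPa
Pore pressure P_p = 1000 kg/m³ × 9.8 m/s² × 3900 m = 3.822×10^7 Pa = 38.22 MPa
Effective stress σ' = σ_v − P_p = 87.51 − 38.22 = 49.295 MPa = 49295 kPa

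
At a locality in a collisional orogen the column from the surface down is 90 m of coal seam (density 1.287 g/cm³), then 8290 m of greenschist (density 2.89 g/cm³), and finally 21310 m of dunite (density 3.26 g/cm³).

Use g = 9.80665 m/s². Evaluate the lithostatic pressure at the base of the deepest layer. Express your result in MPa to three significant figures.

917 MPa

coal seam: 1287 kg/m³ × 9.80665 m/s² × 90 m = 1.136×10^6 Pa = 1.136 MPa
greenschist: 2890 kg/m³ × 9.80665 m/s² × 8290 m = 2.349×10^8 Pa = 234.9 MPa
dunite: 3260 kg/m³ × 9.80665 m/s² × 21310 m = 6.813×10^8 Pa = 681.3 MPa
Total = 1.136 + 234.9 + 681.3 = 917.36 MPa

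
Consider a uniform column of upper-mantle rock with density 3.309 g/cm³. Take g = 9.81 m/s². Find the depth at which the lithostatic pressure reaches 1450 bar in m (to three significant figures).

4470 m

h = P/(ρg) = 1450 bar / (3309 kg/m³ × 9.81 m/s²) = 1.450×10^8 Pa / 32461 Pa/m = 4466.9 m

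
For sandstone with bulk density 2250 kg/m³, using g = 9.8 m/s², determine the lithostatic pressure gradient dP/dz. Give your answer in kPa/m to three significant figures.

dP/dz = ρg = 2250 kg/m³ × 9.8 m/s² = 22050 Pa/m
= 22050 Pa/m × (1 kPa/m / 1000.0 Pa/m) = 22.050 kPa/m

22.1 kPa/m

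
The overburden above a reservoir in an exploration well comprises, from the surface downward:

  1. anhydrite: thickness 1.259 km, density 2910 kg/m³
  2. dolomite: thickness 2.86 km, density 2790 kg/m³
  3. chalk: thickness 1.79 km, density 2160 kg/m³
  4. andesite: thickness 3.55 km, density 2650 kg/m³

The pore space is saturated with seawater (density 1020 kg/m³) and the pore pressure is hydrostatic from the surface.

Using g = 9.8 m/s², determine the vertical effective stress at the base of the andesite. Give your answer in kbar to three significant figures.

1.50 kbar

Overburden (lithostatic) stress σ_v:
anhydrite: 2910 kg/m³ × 9.8 m/s² × 1259 m = 3.590×10^7 Pa = 35.90 MPa
dolomite: 2790 kg/m³ × 9.8 m/s² × 2860 m = 7.820×10^7 Pa = 78.20 MPa
chalk: 2160 kg/m³ × 9.8 m/s² × 1790 m = 3.789×10^7 Pa = 37.89 MPa
andesite: 2650 kg/m³ × 9.8 m/s² × 3550 m = 9.219×10^7 Pa = 92.19 MPa
Total = 35.90 + 78.20 + 37.89 + 92.19 = 244.19 MPa
Pore pressure P_p = 1020 kg/m³ × 9.8 m/s² × 9459 m = 9.455×10^7 Pa = 94.55 MPa
Effective stress σ' = σ_v − P_p = 244.2 − 94.55 = 149.63 MPa = 1.4963 kbar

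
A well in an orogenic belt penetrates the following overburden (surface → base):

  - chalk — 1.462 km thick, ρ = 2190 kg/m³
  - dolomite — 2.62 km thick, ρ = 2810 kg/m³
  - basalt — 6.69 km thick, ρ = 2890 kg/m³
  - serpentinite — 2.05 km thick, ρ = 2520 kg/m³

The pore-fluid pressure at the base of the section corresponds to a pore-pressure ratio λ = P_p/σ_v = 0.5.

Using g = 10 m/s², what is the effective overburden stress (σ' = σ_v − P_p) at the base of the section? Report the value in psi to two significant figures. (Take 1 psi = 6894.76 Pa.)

Overburden (lithostatic) stress σ_v:
chalk: 2190 kg/m³ × 10 m/s² × 1462 m = 3.202×10^7 Pa = 32.02 MPa
dolomite: 2810 kg/m³ × 10 m/s² × 2620 m = 7.362×10^7 Pa = 73.62 MPa
basalt: 2890 kg/m³ × 10 m/s² × 6690 m = 1.933×10^8 Pa = 193.3 MPa
serpentinite: 2520 kg/m³ × 10 m/s² × 2050 m = 5.166×10^7 Pa = 51.66 MPa
Total = 32.02 + 73.62 + 193.3 + 51.66 = 350.64 MPa
Pore pressure P_p = λ·σ_v = 0.5 × 350.6 MPa = 175.3 MPa
Effective stress σ' = σ_v − P_p = 350.6 − 175.3 = 175.32 MPa = 25428 psi

25000 psi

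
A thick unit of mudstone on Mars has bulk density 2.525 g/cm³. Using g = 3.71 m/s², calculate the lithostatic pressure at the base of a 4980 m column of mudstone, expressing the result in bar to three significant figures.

mudstone: 2525 kg/m³ × 3.71 m/s² × 4980 m = 4.665×10^7 Pa = 466.5 bar

467 bar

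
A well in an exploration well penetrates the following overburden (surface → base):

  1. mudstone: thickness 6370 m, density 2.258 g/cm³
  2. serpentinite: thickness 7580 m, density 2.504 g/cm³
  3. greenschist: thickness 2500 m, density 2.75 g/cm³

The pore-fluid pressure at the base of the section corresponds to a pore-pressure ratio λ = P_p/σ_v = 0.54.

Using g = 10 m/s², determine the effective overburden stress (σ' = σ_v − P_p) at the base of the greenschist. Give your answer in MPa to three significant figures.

Overburden (lithostatic) stress σ_v:
mudstone: 2258 kg/m³ × 10 m/s² × 6370 m = 1.438×10^8 Pa = 143.8 MPa
serpentinite: 2504 kg/m³ × 10 m/s² × 7580 m = 1.898×10^8 Pa = 189.8 MPa
greenschist: 2750 kg/m³ × 10 m/s² × 2500 m = 6.875×10^7 Pa = 68.75 MPa
Total = 143.8 + 189.8 + 68.75 = 402.39 MPa
Pore pressure P_p = λ·σ_v = 0.54 × 402.4 MPa = 217.3 MPa
Effective stress σ' = σ_v − P_p = 402.4 − 217.3 = 185.10 MPa

185 MPa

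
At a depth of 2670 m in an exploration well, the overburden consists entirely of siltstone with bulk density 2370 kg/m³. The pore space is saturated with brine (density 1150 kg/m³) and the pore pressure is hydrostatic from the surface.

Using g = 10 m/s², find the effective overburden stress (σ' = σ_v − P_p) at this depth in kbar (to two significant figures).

0.33 kbar

Overburden (lithostatic) stress σ_v:
siltstone: 2370 kg/m³ × 10 m/s² × 2670 m = 6.328×10^7 Pa = 63.28 MPa
Pore pressure P_p = 1150 kg/m³ × 10 m/s² × 2670 m = 3.071×10^7 Pa = 30.70 MPa
Effective stress σ' = σ_v − P_p = 63.28 − 30.70 = 32.574 MPa = 0.32574 kbar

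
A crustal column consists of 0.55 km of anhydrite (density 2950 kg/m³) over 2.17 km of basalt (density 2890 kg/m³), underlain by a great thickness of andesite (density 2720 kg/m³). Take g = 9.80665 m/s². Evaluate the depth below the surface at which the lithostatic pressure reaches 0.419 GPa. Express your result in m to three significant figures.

15500 m

Pressure at base of upper layers: 2950×9.80665×550 + 2890×9.80665×2170 = 7.741×10^7 Pa = 0.07741 GPa
Remaining pressure to be supplied by andesite: 4.190×10^8 − 7.741×10^7 = 3.416×10^8 Pa
Additional depth in andesite = 3.416×10^8 Pa / (2720 kg/m³ × 9.80665 m/s²) = 12806 m
Total depth = 2720 m + 12806 m = 15526 m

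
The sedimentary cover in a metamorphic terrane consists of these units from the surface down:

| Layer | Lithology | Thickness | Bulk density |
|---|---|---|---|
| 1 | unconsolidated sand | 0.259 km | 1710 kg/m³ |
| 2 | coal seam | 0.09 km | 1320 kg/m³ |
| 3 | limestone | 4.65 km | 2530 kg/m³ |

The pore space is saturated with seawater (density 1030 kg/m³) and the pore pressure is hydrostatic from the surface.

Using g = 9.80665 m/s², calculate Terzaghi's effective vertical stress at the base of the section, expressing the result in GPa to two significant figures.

0.070 GPa

Overburden (lithostatic) stress σ_v:
unconsolidated sand: 1710 kg/m³ × 9.80665 m/s² × 259 m = 4.343×10^6 Pa = 4.343 MPa
coal seam: 1320 kg/m³ × 9.80665 m/s² × 90 m = 1.165×10^6 Pa = 1.165 MPa
limestone: 2530 kg/m³ × 9.80665 m/s² × 4650 m = 1.154×10^8 Pa = 115.4 MPa
Total = 4.343 + 1.165 + 115.4 = 120.88 MPa
Pore pressure P_p = 1030 kg/m³ × 9.80665 m/s² × 4999 m = 5.049×10^7 Pa = 50.49 MPa
Effective stress σ' = σ_v − P_p = 120.9 − 50.49 = 70.384 MPa = 0.070384 GPa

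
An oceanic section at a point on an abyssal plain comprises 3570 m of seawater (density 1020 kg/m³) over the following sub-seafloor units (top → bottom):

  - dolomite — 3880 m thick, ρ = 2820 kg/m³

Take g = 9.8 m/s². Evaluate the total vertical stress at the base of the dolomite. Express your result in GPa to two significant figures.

seawater: 1020 kg/m³ × 9.8 m/s² × 3570 m = 3.569×10^7 Pa = 0.03569 GPa
dolomite: 2820 kg/m³ × 9.8 m/s² × 3880 m = 1.072×10^8 Pa = 0.1072 GPa
Total = 0.03569 + 0.1072 = 0.14291 GPa

0.14 GPa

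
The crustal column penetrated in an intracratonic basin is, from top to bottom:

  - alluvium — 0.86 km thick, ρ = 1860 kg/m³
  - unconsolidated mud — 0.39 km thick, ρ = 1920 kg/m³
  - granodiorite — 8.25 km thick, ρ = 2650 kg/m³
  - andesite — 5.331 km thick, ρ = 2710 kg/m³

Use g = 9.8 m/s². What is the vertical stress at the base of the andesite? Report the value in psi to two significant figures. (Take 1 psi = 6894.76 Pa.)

55000 psi

alluvium: 1860 kg/m³ × 9.8 m/s² × 860 m = 1.568×10^7 Pa = 2274 psi
unconsolidated mud: 1920 kg/m³ × 9.8 m/s² × 390 m = 7.338×10^6 Pa = 1064 psi
granodiorite: 2650 kg/m³ × 9.8 m/s² × 8250 m = 2.143×10^8 Pa = 31075 psi
andesite: 2710 kg/m³ × 9.8 m/s² × 5331 m = 1.416×10^8 Pa = 20535 psi
Total = 2274 + 1064 + 31075 + 20535 = 54947 psi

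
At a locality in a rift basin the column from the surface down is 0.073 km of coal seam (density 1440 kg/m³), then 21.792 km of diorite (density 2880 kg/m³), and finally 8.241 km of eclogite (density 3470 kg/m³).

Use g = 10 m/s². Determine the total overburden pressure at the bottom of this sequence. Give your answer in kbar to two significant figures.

coal seam: 1440 kg/m³ × 10 m/s² × 73 m = 1.051×10^6 Pa = 0.01051 kbar
diorite: 2880 kg/m³ × 10 m/s² × 21792 m = 6.276×10^8 Pa = 6.276 kbar
eclogite: 3470 kg/m³ × 10 m/s² × 8241 m = 2.860×10^8 Pa = 2.860 kbar
Total = 0.01051 + 6.276 + 2.860 = 9.1462 kbar

9.1 kbar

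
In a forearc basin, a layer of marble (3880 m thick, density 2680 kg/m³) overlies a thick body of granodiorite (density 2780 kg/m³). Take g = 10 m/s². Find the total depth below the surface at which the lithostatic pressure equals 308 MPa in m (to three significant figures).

Pressure at base of upper layers: 2680×10×3880 = 1.040×10^8 Pa = 104.0 MPa
Remaining pressure to be supplied by granodiorite: 3.080×10^8 − 1.040×10^8 = 2.040×10^8 Pa
Additional depth in granodiorite = 2.040×10^8 Pa / (2780 kg/m³ × 10 m/s²) = 7338.7 m
Total depth = 3880 m + 7338.7 m = 11219 m

11200 m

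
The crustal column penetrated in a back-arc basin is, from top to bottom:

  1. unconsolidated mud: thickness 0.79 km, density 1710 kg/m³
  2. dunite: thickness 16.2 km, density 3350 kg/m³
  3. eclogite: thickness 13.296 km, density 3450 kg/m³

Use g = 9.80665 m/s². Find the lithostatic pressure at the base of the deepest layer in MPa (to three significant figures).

995 MPa

unconsolidated mud: 1710 kg/m³ × 9.80665 m/s² × 790 m = 1.325×10^7 Pa = 13.25 MPa
dunite: 3350 kg/m³ × 9.80665 m/s² × 16200 m = 5.322×10^8 Pa = 532.2 MPa
eclogite: 3450 kg/m³ × 9.80665 m/s² × 13296 m = 4.498×10^8 Pa = 449.8 MPa
Total = 13.25 + 532.2 + 449.8 = 995.30 MPa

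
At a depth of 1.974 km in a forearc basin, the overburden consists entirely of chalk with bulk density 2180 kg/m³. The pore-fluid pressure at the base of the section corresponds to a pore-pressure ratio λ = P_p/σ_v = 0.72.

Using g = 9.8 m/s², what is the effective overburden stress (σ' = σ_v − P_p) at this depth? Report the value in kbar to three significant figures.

Overburden (lithostatic) stress σ_v:
chalk: 2180 kg/m³ × 9.8 m/s² × 1974 m = 4.217×10^7 Pa = 42.17 MPa
Pore pressure P_p = λ·σ_v = 0.72 × 42.17 MPa = 30.36 MPa
Effective stress σ' = σ_v − P_p = 42.17 − 30.36 = 11.808 MPa = 0.11808 kbar

0.118 kbar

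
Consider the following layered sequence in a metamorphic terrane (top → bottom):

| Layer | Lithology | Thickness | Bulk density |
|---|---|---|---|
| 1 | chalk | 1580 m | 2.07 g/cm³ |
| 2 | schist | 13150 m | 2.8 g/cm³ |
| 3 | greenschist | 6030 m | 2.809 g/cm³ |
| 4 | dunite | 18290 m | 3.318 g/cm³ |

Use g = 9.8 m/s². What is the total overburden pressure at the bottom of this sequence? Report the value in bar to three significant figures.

11500 bar

chalk: 2070 kg/m³ × 9.8 m/s² × 1580 m = 3.205×10^7 Pa = 320.5 bar
schist: 2800 kg/m³ × 9.8 m/s² × 13150 m = 3.608×10^8 Pa = 3608 bar
greenschist: 2809 kg/m³ × 9.8 m/s² × 6030 m = 1.660×10^8 Pa = 1660 bar
dunite: 3318 kg/m³ × 9.8 m/s² × 18290 m = 5.947×10^8 Pa = 5947 bar
Total = 320.5 + 3608 + 1660 + 5947 = 11536 bar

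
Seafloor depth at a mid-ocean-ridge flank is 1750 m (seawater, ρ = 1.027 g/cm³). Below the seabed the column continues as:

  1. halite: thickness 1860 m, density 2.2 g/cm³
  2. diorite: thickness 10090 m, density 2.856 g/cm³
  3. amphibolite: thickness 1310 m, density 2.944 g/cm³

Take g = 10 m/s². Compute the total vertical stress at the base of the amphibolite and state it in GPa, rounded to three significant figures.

0.386 GPa

seawater: 1027 kg/m³ × 10 m/s² × 1750 m = 1.797×10^7 Pa = 0.01797 GPa
halite: 2200 kg/m³ × 10 m/s² × 1860 m = 4.092×10^7 Pa = 0.04092 GPa
diorite: 2856 kg/m³ × 10 m/s² × 10090 m = 2.882×10^8 Pa = 0.2882 GPa
amphibolite: 2944 kg/m³ × 10 m/s² × 1310 m = 3.857×10^7 Pa = 0.03857 GPa
Total = 0.01797 + 0.04092 + 0.2882 + 0.03857 = 0.38563 GPa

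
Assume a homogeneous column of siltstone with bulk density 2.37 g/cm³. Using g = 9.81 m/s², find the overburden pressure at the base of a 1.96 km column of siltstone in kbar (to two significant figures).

0.46 kbar

siltstone: 2370 kg/m³ × 9.81 m/s² × 1960 m = 4.557×10^7 Pa = 0.4557 kbar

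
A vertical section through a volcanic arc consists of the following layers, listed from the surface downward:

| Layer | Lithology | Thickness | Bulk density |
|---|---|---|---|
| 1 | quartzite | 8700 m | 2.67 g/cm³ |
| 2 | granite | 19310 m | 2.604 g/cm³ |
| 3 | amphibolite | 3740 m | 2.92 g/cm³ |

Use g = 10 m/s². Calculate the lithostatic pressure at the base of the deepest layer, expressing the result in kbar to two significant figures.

quartzite: 2670 kg/m³ × 10 m/s² × 8700 m = 2.323×10^8 Pa = 2.323 kbar
granite: 2604 kg/m³ × 10 m/s² × 19310 m = 5.028×10^8 Pa = 5.028 kbar
amphibolite: 2920 kg/m³ × 10 m/s² × 3740 m = 1.092×10^8 Pa = 1.092 kbar
Total = 2.323 + 5.028 + 1.092 = 8.4433 kbar

8.4 kbar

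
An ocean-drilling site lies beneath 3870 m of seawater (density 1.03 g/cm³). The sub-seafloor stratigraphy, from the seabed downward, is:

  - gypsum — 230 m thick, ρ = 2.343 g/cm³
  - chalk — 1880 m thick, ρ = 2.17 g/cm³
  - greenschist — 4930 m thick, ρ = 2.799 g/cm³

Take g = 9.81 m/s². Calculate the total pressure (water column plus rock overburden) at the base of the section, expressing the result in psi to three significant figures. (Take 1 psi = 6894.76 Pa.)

31900 psi

seawater: 1030 kg/m³ × 9.81 m/s² × 3870 m = 3.910×10^7 Pa = 5672 psi
gypsum: 2343 kg/m³ × 9.81 m/s² × 230 m = 5.287×10^6 Pa = 766.7 psi
chalk: 2170 kg/m³ × 9.81 m/s² × 1880 m = 4.002×10^7 Pa = 5805 psi
greenschist: 2799 kg/m³ × 9.81 m/s² × 4930 m = 1.354×10^8 Pa = 19634 psi
Total = 5672 + 766.7 + 5805 + 19634 = 31876 psi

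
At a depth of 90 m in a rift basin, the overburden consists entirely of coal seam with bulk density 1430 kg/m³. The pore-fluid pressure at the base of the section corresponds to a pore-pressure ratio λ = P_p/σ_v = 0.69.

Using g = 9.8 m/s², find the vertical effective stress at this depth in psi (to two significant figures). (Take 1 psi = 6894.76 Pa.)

Overburden (lithostatic) stress σ_v:
coal seam: 1430 kg/m³ × 9.8 m/s² × 90 m = 1.261×10^6 Pa = 1.261 MPa
Pore pressure P_p = λ·σ_v = 0.69 × 1.261 MPa = 0.8703 MPa
Effective stress σ' = σ_v − P_p = 1.261 − 0.8703 = 0.39099 MPa = 56.708 psi

57 psi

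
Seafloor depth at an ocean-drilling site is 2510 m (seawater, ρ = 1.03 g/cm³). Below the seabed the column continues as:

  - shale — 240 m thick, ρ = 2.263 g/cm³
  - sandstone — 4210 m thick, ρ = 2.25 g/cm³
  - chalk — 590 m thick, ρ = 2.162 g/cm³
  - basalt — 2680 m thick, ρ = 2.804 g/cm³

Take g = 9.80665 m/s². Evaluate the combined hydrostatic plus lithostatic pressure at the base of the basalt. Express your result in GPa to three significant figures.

seawater: 1030 kg/m³ × 9.80665 m/s² × 2510 m = 2.535×10^7 Pa = 0.02535 GPa
shale: 2263 kg/m³ × 9.80665 m/s² × 240 m = 5.326×10^6 Pa = 5.326×10^-3 GPa
sandstone: 2250 kg/m³ × 9.80665 m/s² × 4210 m = 9.289×10^7 Pa = 0.09289 GPa
chalk: 2162 kg/m³ × 9.80665 m/s² × 590 m = 1.251×10^7 Pa = 0.01251 GPa
basalt: 2804 kg/m³ × 9.80665 m/s² × 2680 m = 7.369×10^7 Pa = 0.07369 GPa
Total = 0.02535 + 5.326×10^-3 + 0.09289 + 0.01251 + 0.07369 = 0.20978 GPa

0.210 GPa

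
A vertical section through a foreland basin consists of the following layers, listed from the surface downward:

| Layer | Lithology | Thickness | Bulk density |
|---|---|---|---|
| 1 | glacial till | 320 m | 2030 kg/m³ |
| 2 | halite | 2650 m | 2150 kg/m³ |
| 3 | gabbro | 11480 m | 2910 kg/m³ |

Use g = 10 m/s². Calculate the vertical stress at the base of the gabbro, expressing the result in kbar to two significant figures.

glacial till: 2030 kg/m³ × 10 m/s² × 320 m = 6.496×10^6 Pa = 0.06496 kbar
halite: 2150 kg/m³ × 10 m/s² × 2650 m = 5.697×10^7 Pa = 0.5697 kbar
gabbro: 2910 kg/m³ × 10 m/s² × 11480 m = 3.341×10^8 Pa = 3.341 kbar
Total = 0.06496 + 0.5697 + 3.341 = 3.9754 kbar

4.0 kbar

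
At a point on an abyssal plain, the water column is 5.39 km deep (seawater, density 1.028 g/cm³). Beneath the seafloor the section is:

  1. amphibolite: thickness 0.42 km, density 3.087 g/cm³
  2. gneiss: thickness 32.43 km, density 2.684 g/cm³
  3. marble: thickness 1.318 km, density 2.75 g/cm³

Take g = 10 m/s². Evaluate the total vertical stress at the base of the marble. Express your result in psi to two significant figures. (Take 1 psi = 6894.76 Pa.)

seawater: 1028 kg/m³ × 10 m/s² × 5390 m = 5.541×10^7 Pa = 8036 psi
amphibolite: 3087 kg/m³ × 10 m/s² × 420 m = 1.297×10^7 Pa = 1880 psi
gneiss: 2684 kg/m³ × 10 m/s² × 32430 m = 8.704×10^8 Pa = 1.262×10^5 psi
marble: 2750 kg/m³ × 10 m/s² × 1318 m = 3.624×10^7 Pa = 5257 psi
Total = 8036 + 1880 + 1.262×10^5 + 5257 = 1.4142×10^5 psi

140000 psi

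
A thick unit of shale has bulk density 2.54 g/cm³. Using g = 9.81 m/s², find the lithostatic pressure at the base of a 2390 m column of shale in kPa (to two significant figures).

60000 kPa

shale: 2540 kg/m³ × 9.81 m/s² × 2390 m = 5.955×10^7 Pa = 59553 kPa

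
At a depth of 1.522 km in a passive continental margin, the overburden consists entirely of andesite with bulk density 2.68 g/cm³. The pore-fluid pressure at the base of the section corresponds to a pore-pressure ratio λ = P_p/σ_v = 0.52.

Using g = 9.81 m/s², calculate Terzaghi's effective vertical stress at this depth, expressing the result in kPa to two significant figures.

19000 kPa

Overburden (lithostatic) stress σ_v:
andesite: 2680 kg/m³ × 9.81 m/s² × 1522 m = 4.001×10^7 Pa = 40.01 MPa
Pore pressure P_p = λ·σ_v = 0.52 × 40.01 MPa = 20.81 MPa
Effective stress σ' = σ_v − P_p = 40.01 − 20.81 = 19.207 MPa = 19207 kPa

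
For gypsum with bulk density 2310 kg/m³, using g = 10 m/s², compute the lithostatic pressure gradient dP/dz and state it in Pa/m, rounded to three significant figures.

dP/dz = ρg = 2310 kg/m³ × 10 m/s² = 23100 Pa/m

23100 Pa/m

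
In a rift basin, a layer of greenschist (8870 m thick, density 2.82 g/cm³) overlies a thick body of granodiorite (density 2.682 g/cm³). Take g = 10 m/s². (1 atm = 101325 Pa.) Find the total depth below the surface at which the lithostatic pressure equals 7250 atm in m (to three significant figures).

Pressure at base of upper layers: 2820×10×8870 = 2.501×10^8 Pa = 2469 atm
Remaining pressure to be supplied by granodiorite: 7.346×10^8 − 2.501×10^8 = 4.845×10^8 Pa
Additional depth in granodiorite = 4.845×10^8 Pa / (2682 kg/m³ × 10 m/s²) = 18064 m
Total depth = 8870 m + 18064 m = 26934 m

26900 m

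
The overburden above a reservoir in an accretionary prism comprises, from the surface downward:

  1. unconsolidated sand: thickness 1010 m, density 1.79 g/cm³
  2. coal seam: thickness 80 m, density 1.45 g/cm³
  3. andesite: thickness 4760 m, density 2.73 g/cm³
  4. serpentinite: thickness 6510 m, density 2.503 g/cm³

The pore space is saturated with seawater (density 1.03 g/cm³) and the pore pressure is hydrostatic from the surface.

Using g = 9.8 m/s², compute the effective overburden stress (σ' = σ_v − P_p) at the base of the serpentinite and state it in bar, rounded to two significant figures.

Overburden (lithostatic) stress σ_v:
unconsolidated sand: 1790 kg/m³ × 9.8 m/s² × 1010 m = 1.772×10^7 Pa = 17.72 MPa
coal seam: 1450 kg/m³ × 9.8 m/s² × 80 m = 1.137×10^6 Pa = 1.137 MPa
andesite: 2730 kg/m³ × 9.8 m/s² × 4760 m = 1.273×10^8 Pa = 127.3 MPa
serpentinite: 2503 kg/m³ × 9.8 m/s² × 6510 m = 1.597×10^8 Pa = 159.7 MPa
Total = 17.72 + 1.137 + 127.3 + 159.7 = 305.89 MPa
Pore pressure P_p = 1030 kg/m³ × 9.8 m/s² × 12360 m = 1.248×10^8 Pa = 124.8 MPa
Effective stress σ' = σ_v − P_p = 305.9 − 124.8 = 181.13 MPa = 1811.3 bar

1800 bar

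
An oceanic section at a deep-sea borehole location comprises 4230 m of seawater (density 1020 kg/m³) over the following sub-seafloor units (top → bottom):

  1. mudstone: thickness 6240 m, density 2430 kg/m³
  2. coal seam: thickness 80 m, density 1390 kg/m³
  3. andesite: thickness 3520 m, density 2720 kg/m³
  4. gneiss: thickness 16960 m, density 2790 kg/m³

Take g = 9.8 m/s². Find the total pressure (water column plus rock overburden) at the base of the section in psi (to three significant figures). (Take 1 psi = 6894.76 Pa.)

seawater: 1020 kg/m³ × 9.8 m/s² × 4230 m = 4.228×10^7 Pa = 6133 psi
mudstone: 2430 kg/m³ × 9.8 m/s² × 6240 m = 1.486×10^8 Pa = 21553 psi
coal seam: 1390 kg/m³ × 9.8 m/s² × 80 m = 1.090×10^6 Pa = 158.1 psi
andesite: 2720 kg/m³ × 9.8 m/s² × 3520 m = 9.383×10^7 Pa = 13609 psi
gneiss: 2790 kg/m³ × 9.8 m/s² × 16960 m = 4.637×10^8 Pa = 67257 psi
Total = 6133 + 21553 + 158.1 + 13609 + 67257 = 1.0871×10^5 psi

109000 psi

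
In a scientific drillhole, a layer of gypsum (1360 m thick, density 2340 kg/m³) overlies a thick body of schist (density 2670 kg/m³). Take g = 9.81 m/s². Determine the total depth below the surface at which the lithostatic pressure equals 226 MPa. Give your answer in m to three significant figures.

8800 m

Pressure at base of upper layers: 2340×9.81×1360 = 3.122×10^7 Pa = 31.22 MPa
Remaining pressure to be supplied by schist: 2.260×10^8 − 3.122×10^7 = 1.948×10^8 Pa
Additional depth in schist = 1.948×10^8 Pa / (2670 kg/m³ × 9.81 m/s²) = 7436.4 m
Total depth = 1360 m + 7436.4 m = 8796.4 m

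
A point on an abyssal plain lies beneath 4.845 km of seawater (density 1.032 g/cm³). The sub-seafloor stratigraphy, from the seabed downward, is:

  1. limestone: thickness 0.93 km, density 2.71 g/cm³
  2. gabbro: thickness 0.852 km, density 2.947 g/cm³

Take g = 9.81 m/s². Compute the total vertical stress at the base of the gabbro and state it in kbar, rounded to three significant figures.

seawater: 1032 kg/m³ × 9.81 m/s² × 4845 m = 4.905×10^7 Pa = 0.4905 kbar
limestone: 2710 kg/m³ × 9.81 m/s² × 930 m = 2.472×10^7 Pa = 0.2472 kbar
gabbro: 2947 kg/m³ × 9.81 m/s² × 852 m = 2.463×10^7 Pa = 0.2463 kbar
Total = 0.4905 + 0.2472 + 0.2463 = 0.98406 kbar

0.984 kbar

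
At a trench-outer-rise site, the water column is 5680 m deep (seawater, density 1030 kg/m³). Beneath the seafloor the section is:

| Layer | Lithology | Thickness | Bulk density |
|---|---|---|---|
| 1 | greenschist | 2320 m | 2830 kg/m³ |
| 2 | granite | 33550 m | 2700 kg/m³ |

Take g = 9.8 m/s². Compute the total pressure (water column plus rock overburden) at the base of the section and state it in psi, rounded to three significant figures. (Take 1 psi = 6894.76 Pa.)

seawater: 1030 kg/m³ × 9.8 m/s² × 5680 m = 5.733×10^7 Pa = 8316 psi
greenschist: 2830 kg/m³ × 9.8 m/s² × 2320 m = 6.434×10^7 Pa = 9332 psi
granite: 2700 kg/m³ × 9.8 m/s² × 33550 m = 8.877×10^8 Pa = 1.288×10^5 psi
Total = 8316 + 9332 + 1.288×10^5 = 1.4640×10^5 psi

146000 psi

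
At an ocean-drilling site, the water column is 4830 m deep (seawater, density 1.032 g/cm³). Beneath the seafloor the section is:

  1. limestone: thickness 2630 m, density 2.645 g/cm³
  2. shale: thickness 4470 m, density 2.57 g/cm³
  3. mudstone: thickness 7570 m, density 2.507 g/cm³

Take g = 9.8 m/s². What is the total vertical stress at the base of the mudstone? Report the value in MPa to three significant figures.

seawater: 1032 kg/m³ × 9.8 m/s² × 4830 m = 4.885×10^7 Pa = 48.85 MPa
limestone: 2645 kg/m³ × 9.8 m/s² × 2630 m = 6.817×10^7 Pa = 68.17 MPa
shale: 2570 kg/m³ × 9.8 m/s² × 4470 m = 1.126×10^8 Pa = 112.6 MPa
mudstone: 2507 kg/m³ × 9.8 m/s² × 7570 m = 1.860×10^8 Pa = 186.0 MPa
Total = 48.85 + 68.17 + 112.6 + 186.0 = 415.59 MPa

416 MPa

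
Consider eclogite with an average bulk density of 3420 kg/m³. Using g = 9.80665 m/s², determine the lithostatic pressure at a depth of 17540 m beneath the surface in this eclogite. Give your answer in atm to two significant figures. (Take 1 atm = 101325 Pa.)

5800 atm

eclogite: 3420 kg/m³ × 9.80665 m/s² × 17540 m = 5.883×10^8 Pa = 5806 atm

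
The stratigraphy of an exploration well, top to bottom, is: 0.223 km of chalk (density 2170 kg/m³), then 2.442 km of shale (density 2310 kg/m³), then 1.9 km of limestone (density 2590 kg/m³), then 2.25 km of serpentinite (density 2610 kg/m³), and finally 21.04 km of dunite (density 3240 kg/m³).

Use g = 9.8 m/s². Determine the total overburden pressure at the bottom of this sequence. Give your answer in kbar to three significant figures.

8.34 kbar

chalk: 2170 kg/m³ × 9.8 m/s² × 223 m = 4.742×10^6 Pa = 0.04742 kbar
shale: 2310 kg/m³ × 9.8 m/s² × 2442 m = 5.528×10^7 Pa = 0.5528 kbar
limestone: 2590 kg/m³ × 9.8 m/s² × 1900 m = 4.823×10^7 Pa = 0.4823 kbar
serpentinite: 2610 kg/m³ × 9.8 m/s² × 2250 m = 5.755×10^7 Pa = 0.5755 kbar
dunite: 3240 kg/m³ × 9.8 m/s² × 21040 m = 6.681×10^8 Pa = 6.681 kbar
Total = 0.04742 + 0.5528 + 0.4823 + 0.5755 + 6.681 = 8.3386 kbar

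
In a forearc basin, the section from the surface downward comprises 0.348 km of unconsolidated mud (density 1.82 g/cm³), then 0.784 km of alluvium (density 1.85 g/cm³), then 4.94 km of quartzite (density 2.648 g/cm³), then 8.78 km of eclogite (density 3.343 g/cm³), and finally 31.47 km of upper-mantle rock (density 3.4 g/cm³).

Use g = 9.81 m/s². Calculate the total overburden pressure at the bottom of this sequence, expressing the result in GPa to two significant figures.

unconsolidated mud: 1820 kg/m³ × 9.81 m/s² × 348 m = 6.213×10^6 Pa = 6.213×10^-3 GPa
alluvium: 1850 kg/m³ × 9.81 m/s² × 784 m = 1.423×10^7 Pa = 0.01423 GPa
quartzite: 2648 kg/m³ × 9.81 m/s² × 4940 m = 1.283×10^8 Pa = 0.1283 GPa
eclogite: 3343 kg/m³ × 9.81 m/s² × 8780 m = 2.879×10^8 Pa = 0.2879 GPa
upper-mantle rock: 3400 kg/m³ × 9.81 m/s² × 31470 m = 1.050×10^9 Pa = 1.050 GPa
Total = 6.213×10^-3 + 0.01423 + 0.1283 + 0.2879 + 1.050 = 1.4864 GPa

1.5 GPa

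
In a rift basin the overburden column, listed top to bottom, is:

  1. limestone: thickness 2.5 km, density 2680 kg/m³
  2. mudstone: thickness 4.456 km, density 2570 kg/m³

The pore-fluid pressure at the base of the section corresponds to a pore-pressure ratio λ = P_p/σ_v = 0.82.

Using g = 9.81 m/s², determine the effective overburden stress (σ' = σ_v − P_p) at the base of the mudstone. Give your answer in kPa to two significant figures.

32000 kPa

Overburden (lithostatic) stress σ_v:
limestone: 2680 kg/m³ × 9.81 m/s² × 2500 m = 6.573×10^7 Pa = 65.73 MPa
mudstone: 2570 kg/m³ × 9.81 m/s² × 4456 m = 1.123×10^8 Pa = 112.3 MPa
Total = 65.73 + 112.3 = 178.07 MPa
Pore pressure P_p = λ·σ_v = 0.82 × 178.1 MPa = 146.0 MPa
Effective stress σ' = σ_v − P_p = 178.1 − 146.0 = 32.053 MPa = 32053 kPa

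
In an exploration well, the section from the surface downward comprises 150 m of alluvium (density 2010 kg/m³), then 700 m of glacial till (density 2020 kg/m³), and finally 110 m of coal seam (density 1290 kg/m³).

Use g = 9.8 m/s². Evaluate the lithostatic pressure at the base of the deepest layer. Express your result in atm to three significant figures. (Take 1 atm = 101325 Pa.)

alluvium: 2010 kg/m³ × 9.8 m/s² × 150 m = 2.955×10^6 Pa = 29.16 atm
glacial till: 2020 kg/m³ × 9.8 m/s² × 700 m = 1.386×10^7 Pa = 136.8 atm
coal seam: 1290 kg/m³ × 9.8 m/s² × 110 m = 1.391×10^6 Pa = 13.72 atm
Total = 29.16 + 136.8 + 13.72 = 179.64 atm

180 atm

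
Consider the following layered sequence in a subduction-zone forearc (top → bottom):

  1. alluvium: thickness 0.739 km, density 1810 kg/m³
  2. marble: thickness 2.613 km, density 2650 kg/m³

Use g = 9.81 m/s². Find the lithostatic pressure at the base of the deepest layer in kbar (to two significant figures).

0.81 kbar

alluvium: 1810 kg/m³ × 9.81 m/s² × 739 m = 1.312×10^7 Pa = 0.1312 kbar
marble: 2650 kg/m³ × 9.81 m/s² × 2613 m = 6.793×10^7 Pa = 0.6793 kbar
Total = 0.1312 + 0.6793 = 0.81051 kbar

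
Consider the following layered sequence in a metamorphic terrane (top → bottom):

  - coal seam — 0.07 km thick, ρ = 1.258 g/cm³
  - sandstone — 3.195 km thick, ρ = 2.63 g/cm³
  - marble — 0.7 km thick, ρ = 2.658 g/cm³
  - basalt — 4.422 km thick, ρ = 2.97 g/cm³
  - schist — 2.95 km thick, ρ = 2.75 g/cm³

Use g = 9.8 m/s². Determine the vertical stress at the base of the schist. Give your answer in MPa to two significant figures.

coal seam: 1258 kg/m³ × 9.8 m/s² × 70 m = 8.630×10^5 Pa = 0.8630 MPa
sandstone: 2630 kg/m³ × 9.8 m/s² × 3195 m = 8.235×10^7 Pa = 82.35 MPa
marble: 2658 kg/m³ × 9.8 m/s² × 700 m = 1.823×10^7 Pa = 18.23 MPa
basalt: 2970 kg/m³ × 9.8 m/s² × 4422 m = 1.287×10^8 Pa = 128.7 MPa
schist: 2750 kg/m³ × 9.8 m/s² × 2950 m = 7.950×10^7 Pa = 79.50 MPa
Total = 0.8630 + 82.35 + 18.23 + 128.7 + 79.50 = 309.65 MPa

310 MPa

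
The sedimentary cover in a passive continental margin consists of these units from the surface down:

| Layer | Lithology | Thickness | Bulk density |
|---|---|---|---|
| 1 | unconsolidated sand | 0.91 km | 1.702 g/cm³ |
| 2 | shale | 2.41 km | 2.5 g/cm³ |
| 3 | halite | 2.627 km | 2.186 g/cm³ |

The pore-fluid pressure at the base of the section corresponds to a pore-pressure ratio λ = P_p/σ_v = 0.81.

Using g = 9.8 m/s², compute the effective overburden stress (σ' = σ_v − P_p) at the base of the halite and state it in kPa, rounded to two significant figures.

25000 kPa

Overburden (lithostatic) stress σ_v:
unconsolidated sand: 1702 kg/m³ × 9.8 m/s² × 910 m = 1.518×10^7 Pa = 15.18 MPa
shale: 2500 kg/m³ × 9.8 m/s² × 2410 m = 5.904×10^7 Pa = 59.05 MPa
halite: 2186 kg/m³ × 9.8 m/s² × 2627 m = 5.628×10^7 Pa = 56.28 MPa
Total = 15.18 + 59.05 + 56.28 = 130.50 MPa
Pore pressure P_p = λ·σ_v = 0.81 × 130.5 MPa = 105.7 MPa
Effective stress σ' = σ_v − P_p = 130.5 − 105.7 = 24.795 MPa = 24795 kPa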